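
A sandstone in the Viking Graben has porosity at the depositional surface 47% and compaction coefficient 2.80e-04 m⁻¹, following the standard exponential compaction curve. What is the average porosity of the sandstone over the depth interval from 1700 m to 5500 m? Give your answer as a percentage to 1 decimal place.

Working in km (1 km = 1000 m; c in km⁻¹ = c in m⁻¹ × 1000):
⟨φ⟩ = (1/(z₂−z₁)) ∫ φ₀ e^(−cz) dz = φ₀·(e^(−c·z₁) − e^(−c·z₂)) / (c·(z₂−z₁))
e^(−0.28×1.7) = 0.6213; e^(−0.28×5.5) = 0.2144
⟨φ⟩ = 0.47 × (0.6213 − 0.2144) / (0.28 × 3.8) = 0.47 × 0.3824 = 0.1797

18.0%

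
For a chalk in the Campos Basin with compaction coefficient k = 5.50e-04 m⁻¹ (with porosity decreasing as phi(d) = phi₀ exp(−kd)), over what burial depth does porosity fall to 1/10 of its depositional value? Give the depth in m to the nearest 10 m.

4190 m

Working in km (1 km = 1000 m; k in km⁻¹ = k in m⁻¹ × 1000):
phi/phi₀ = 1/10 ⇒ exp(−k·d) = 1/10 ⇒ d = ln(10) / k
d = 2.3026 / 0.55 = 4.187 km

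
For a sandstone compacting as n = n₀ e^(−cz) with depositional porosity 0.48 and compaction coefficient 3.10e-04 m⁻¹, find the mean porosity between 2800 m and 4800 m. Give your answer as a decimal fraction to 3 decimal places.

Working in km (1 km = 1000 m; c in km⁻¹ = c in m⁻¹ × 1000):
⟨n⟩ = (1/(z₂−z₁)) ∫ n₀ e^(−cz) dz = n₀·(e^(−c·z₁) − e^(−c·z₂)) / (c·(z₂−z₁))
e^(−0.31×2.8) = 0.4198; e^(−0.31×4.8) = 0.2258
⟨n⟩ = 0.48 × (0.4198 − 0.2258) / (0.31 × 2) = 0.48 × 0.3128 = 0.1502

0.150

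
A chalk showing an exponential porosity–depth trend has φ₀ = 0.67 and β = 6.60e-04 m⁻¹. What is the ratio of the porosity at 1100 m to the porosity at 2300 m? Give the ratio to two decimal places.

Working in km (1 km = 1000 m; β in km⁻¹ = β in m⁻¹ × 1000):
φ(Z₁)/φ(Z₂) = e^(−β·Z₁)/e^(−β·Z₂) = e^{β(Z₂−Z₁)}
= exp(0.66 × 1.2) = exp(0.792) = 2.2078

2.21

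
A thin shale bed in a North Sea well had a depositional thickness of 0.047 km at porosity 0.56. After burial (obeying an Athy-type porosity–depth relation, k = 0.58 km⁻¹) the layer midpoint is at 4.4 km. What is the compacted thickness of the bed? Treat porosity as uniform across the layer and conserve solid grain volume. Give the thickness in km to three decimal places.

Porosity at 4.4 km: φ = 0.56·exp(−0.58×4.4) = 0.0436
Solid-volume conservation: h(1−φ) = h₀(1−φ₀) ⇒ h = h₀·(1−φ₀)/(1−φ)
h = 0.047 × (1 − 0.56)/(1 − 0.0436) = 0.047 × 0.4601 = 0.0216 km

0.022 km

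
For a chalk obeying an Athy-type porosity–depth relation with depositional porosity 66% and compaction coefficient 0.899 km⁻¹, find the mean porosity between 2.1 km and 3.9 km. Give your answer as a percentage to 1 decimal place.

5.0%

⟨phi⟩ = (1/(d₂−d₁)) ∫ phi₀ e^(−βd) dd = phi₀·(e^(−β·d₁) − e^(−β·d₂)) / (β·(d₂−d₁))
e^(−0.899×2.1) = 0.1514; e^(−0.899×3.9) = 0.0300
⟨phi⟩ = 0.66 × (0.1514 − 0.0300) / (0.899 × 1.8) = 0.66 × 0.0750 = 0.0495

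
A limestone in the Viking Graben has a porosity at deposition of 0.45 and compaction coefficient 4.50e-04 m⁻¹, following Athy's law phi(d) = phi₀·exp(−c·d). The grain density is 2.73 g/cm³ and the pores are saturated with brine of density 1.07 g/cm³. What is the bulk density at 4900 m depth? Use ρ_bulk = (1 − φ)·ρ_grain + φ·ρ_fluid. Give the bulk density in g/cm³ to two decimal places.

2.65 g/cm³

Working in km (1 km = 1000 m; c in km⁻¹ = c in m⁻¹ × 1000):
Porosity at depth: phi = 0.45·exp(−0.45×4.9) = 0.45×0.1103 = 0.0496
Bulk density: ρ_b = (1−phi)ρ_g + phi·ρ_f = 0.9504×2.73 + 0.0496×1.07
       = 2.595 + 0.053 = 2.648 g/cm³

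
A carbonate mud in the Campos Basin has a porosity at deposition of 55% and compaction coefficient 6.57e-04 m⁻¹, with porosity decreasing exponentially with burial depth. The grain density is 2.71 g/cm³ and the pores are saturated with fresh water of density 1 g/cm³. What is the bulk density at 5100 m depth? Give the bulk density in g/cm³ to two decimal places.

Working in km (1 km = 1000 m; β in km⁻¹ = β in m⁻¹ × 1000):
Porosity at depth: φ = 0.55·exp(−0.657×5.1) = 0.55×0.0351 = 0.0193
Bulk density: ρ_b = (1−φ)ρ_g + φ·ρ_f = 0.9807×2.71 + 0.0193×1
       = 2.658 + 0.019 = 2.677 g/cm³

2.68 g/cm³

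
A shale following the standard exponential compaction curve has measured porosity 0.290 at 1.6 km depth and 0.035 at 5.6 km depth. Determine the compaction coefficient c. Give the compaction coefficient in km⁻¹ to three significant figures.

0.529 km⁻¹

Athy: n(d) = n₀ e^(−cd) ⇒ n₁/n₂ = e^{c(d₂−d₁)} ⇒ c = ln(n₁/n₂)/(d₂−d₁)
c = ln(0.29/0.035) / (5.6 − 1.6) = ln(8.286) / 4 = 2.1145 / 4 = 0.5286 km⁻¹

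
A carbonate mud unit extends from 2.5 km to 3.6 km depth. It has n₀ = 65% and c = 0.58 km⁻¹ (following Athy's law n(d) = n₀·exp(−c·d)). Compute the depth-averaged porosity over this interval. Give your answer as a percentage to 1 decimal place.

⟨n⟩ = (1/(d₂−d₁)) ∫ n₀ e^(−cd) dd = n₀·(e^(−c·d₁) − e^(−c·d₂)) / (c·(d₂−d₁))
e^(−0.58×2.5) = 0.2346; e^(−0.58×3.6) = 0.1239
⟨n⟩ = 0.65 × (0.2346 − 0.1239) / (0.58 × 1.1) = 0.65 × 0.1734 = 0.1127

11.3%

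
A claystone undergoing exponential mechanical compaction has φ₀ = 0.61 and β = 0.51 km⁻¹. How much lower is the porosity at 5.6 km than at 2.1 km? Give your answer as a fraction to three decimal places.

0.174

φ(2.1) = 0.61·e^(−0.51×2.1) = 0.2090
φ(5.6) = 0.61·e^(−0.51×5.6) = 0.0351
Δφ = 0.2090 − 0.0351 = 0.1740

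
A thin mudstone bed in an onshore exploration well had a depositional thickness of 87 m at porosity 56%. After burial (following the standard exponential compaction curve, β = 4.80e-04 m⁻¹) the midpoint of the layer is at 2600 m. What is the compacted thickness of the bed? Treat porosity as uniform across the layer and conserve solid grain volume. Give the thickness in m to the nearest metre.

46 m

Working in km (1 km = 1000 m; β in km⁻¹ = β in m⁻¹ × 1000):
Porosity at 2.6 km: φ = 0.56·exp(−0.48×2.6) = 0.1608
Solid-volume conservation: h(1−φ) = h₀(1−φ₀) ⇒ h = h₀·(1−φ₀)/(1−φ)
h = 0.087 × (1 − 0.56)/(1 − 0.1608) = 0.087 × 0.5243 = 0.0456 km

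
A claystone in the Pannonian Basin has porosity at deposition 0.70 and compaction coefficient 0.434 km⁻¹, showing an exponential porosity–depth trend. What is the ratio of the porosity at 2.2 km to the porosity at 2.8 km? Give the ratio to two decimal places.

n(d₁)/n(d₂) = e^(−β·d₁)/e^(−β·d₂) = e^{β(d₂−d₁)}
= exp(0.434 × 0.6) = exp(0.2604) = 1.2974

1.30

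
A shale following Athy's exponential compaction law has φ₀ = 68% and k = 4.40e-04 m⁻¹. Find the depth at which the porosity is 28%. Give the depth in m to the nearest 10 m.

Working in km (1 km = 1000 m; k in km⁻¹ = k in m⁻¹ × 1000):
Invert Athy's law: d = ln(φ₀/φ) / k
d = ln(0.68/0.28) / 0.44 = ln(2.429) / 0.44 = 0.8873 / 0.44 = 2.017 km

2020 m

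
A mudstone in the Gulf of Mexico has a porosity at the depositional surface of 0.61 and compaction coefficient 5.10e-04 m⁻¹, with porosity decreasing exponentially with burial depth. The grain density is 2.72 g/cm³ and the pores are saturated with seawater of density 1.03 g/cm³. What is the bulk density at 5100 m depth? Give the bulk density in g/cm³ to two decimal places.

2.64 g/cm³

Working in km (1 km = 1000 m; β in km⁻¹ = β in m⁻¹ × 1000):
Porosity at depth: phi = 0.61·exp(−0.51×5.1) = 0.61×0.0742 = 0.0453
Bulk density: ρ_b = (1−phi)ρ_g + phi·ρ_f = 0.9547×2.72 + 0.0453×1.03
       = 2.597 + 0.047 = 2.644 g/cm³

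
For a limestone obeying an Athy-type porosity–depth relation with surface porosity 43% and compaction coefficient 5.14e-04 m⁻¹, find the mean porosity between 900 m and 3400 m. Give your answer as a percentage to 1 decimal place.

15.2%

Working in km (1 km = 1000 m; k in km⁻¹ = k in m⁻¹ × 1000):
⟨φ⟩ = (1/(Z₂−Z₁)) ∫ φ₀ e^(−kZ) dZ = φ₀·(e^(−k·Z₁) − e^(−k·Z₂)) / (k·(Z₂−Z₁))
e^(−0.514×0.9) = 0.6296; e^(−0.514×3.4) = 0.1742
⟨φ⟩ = 0.43 × (0.6296 − 0.1742) / (0.514 × 2.5) = 0.43 × 0.3544 = 0.1524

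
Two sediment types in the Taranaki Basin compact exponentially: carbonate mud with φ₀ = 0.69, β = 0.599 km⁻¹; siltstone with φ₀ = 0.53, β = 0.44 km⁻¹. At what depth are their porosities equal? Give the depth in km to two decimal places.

1.66 km

Set φ₀ₐ e^(−βₐd) = φ₀ᵦ e^(−βᵦd) ⇒ ln(φ₀ₐ/φ₀ᵦ) = (βₐ − βᵦ)·d
d = ln(0.69/0.53) / (0.599 − 0.44) = 0.2638 / 0.159 = 1.659 km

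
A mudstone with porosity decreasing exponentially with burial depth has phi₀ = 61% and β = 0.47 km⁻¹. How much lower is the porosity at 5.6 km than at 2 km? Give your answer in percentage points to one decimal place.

phi(2) = 0.61·e^(−0.47×2) = 0.2383
phi(5.6) = 0.61·e^(−0.47×5.6) = 0.0439
Δphi = 0.2383 − 0.0439 = 0.1944

19.4 percentage points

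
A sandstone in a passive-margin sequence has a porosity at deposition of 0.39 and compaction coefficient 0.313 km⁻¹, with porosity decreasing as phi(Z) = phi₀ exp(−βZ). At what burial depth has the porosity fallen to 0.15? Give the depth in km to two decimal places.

3.05 km

Invert Athy's law: Z = ln(phi₀/phi) / β
Z = ln(0.39/0.15) / 0.313 = ln(2.6) / 0.313 = 0.9555 / 0.313 = 3.053 km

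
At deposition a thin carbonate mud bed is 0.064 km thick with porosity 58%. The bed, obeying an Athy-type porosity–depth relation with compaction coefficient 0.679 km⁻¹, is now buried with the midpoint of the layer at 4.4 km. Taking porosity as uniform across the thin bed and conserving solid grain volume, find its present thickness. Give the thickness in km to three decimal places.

0.028 km

Porosity at 4.4 km: phi = 0.58·exp(−0.679×4.4) = 0.0292
Solid-volume conservation: h(1−phi) = h₀(1−phi₀) ⇒ h = h₀·(1−phi₀)/(1−phi)
h = 0.064 × (1 − 0.58)/(1 − 0.0292) = 0.064 × 0.4326 = 0.0277 km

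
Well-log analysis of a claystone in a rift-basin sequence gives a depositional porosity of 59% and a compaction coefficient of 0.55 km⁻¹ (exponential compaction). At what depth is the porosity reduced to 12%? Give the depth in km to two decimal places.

2.90 km

Invert Athy's law: Z = ln(φ₀/φ) / k
Z = ln(0.59/0.12) / 0.55 = ln(4.917) / 0.55 = 1.5926 / 0.55 = 2.896 km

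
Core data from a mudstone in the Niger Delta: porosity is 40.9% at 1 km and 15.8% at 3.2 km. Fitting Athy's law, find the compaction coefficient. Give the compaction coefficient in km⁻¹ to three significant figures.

0.432 km⁻¹

Athy: phi(z) = phi₀ e^(−kz) ⇒ phi₁/phi₂ = e^{k(z₂−z₁)} ⇒ k = ln(phi₁/phi₂)/(z₂−z₁)
k = ln(0.409/0.158) / (3.2 − 1) = ln(2.589) / 2.2 = 0.9511 / 2.2 = 0.4323 km⁻¹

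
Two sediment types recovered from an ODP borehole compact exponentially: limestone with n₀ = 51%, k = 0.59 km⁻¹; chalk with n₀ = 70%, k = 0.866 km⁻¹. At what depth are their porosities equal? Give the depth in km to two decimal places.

Set n₀ₐ e^(−kₐd) = n₀ᵦ e^(−kᵦd) ⇒ ln(n₀ₐ/n₀ᵦ) = (kₐ − kᵦ)·d
d = ln(0.51/0.7) / (0.59 − 0.866) = -0.3167 / -0.276 = 1.147 km

1.15 km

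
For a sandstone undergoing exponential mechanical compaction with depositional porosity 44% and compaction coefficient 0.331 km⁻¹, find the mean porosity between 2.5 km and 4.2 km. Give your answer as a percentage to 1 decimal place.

14.7%

⟨phi⟩ = (1/(Z₂−Z₁)) ∫ phi₀ e^(−cZ) dZ = phi₀·(e^(−c·Z₁) − e^(−c·Z₂)) / (c·(Z₂−Z₁))
e^(−0.331×2.5) = 0.4371; e^(−0.331×4.2) = 0.2490
⟨phi⟩ = 0.44 × (0.4371 − 0.2490) / (0.331 × 1.7) = 0.44 × 0.3343 = 0.1471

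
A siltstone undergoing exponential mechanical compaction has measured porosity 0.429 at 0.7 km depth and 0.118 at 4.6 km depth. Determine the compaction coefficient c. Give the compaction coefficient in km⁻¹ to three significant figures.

0.331 km⁻¹

Athy: n(d) = n₀ e^(−cd) ⇒ n₁/n₂ = e^{c(d₂−d₁)} ⇒ c = ln(n₁/n₂)/(d₂−d₁)
c = ln(0.429/0.118) / (4.6 − 0.7) = ln(3.636) / 3.9 = 1.2908 / 3.9 = 0.331 km⁻¹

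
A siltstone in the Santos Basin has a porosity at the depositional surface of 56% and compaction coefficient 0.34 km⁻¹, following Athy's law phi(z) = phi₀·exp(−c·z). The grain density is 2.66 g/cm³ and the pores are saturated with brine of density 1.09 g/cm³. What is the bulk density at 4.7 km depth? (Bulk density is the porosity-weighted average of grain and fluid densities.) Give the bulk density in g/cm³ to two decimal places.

2.48 g/cm³

Porosity at depth: phi = 0.56·exp(−0.34×4.7) = 0.56×0.2023 = 0.1133
Bulk density: ρ_b = (1−phi)ρ_g + phi·ρ_f = 0.8867×2.66 + 0.1133×1.09
       = 2.359 + 0.123 = 2.482 g/cm³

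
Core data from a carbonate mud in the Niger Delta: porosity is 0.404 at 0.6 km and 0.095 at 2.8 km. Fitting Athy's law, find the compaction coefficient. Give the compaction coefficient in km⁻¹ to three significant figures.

Athy: φ(Z) = φ₀ e^(−βZ) ⇒ φ₁/φ₂ = e^{β(Z₂−Z₁)} ⇒ β = ln(φ₁/φ₂)/(Z₂−Z₁)
β = ln(0.404/0.095) / (2.8 − 0.6) = ln(4.253) / 2.2 = 1.4475 / 2.2 = 0.658 km⁻¹

0.658 km⁻¹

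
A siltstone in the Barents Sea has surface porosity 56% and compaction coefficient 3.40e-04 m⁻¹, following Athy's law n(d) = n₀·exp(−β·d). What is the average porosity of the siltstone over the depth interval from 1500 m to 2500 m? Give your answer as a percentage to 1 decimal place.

Working in km (1 km = 1000 m; β in km⁻¹ = β in m⁻¹ × 1000):
⟨n⟩ = (1/(d₂−d₁)) ∫ n₀ e^(−βd) dd = n₀·(e^(−β·d₁) − e^(−β·d₂)) / (β·(d₂−d₁))
e^(−0.34×1.5) = 0.6005; e^(−0.34×2.5) = 0.4274
⟨n⟩ = 0.56 × (0.6005 − 0.4274) / (0.34 × 1) = 0.56 × 0.5091 = 0.2851

28.5%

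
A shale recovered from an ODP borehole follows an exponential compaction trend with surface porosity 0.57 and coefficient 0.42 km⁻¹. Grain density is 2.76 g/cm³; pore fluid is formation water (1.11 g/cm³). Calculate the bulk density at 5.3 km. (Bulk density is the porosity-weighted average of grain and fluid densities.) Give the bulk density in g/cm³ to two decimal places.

2.66 g/cm³

Porosity at depth: n = 0.57·exp(−0.42×5.3) = 0.57×0.1080 = 0.0615
Bulk density: ρ_b = (1−n)ρ_g + n·ρ_f = 0.9385×2.76 + 0.0615×1.11
       = 2.590 + 0.068 = 2.658 g/cm³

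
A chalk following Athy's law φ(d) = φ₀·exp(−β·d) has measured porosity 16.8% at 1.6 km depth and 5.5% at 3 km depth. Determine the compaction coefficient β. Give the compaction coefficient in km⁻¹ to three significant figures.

Athy: φ(d) = φ₀ e^(−βd) ⇒ φ₁/φ₂ = e^{β(d₂−d₁)} ⇒ β = ln(φ₁/φ₂)/(d₂−d₁)
β = ln(0.168/0.055) / (3 − 1.6) = ln(3.055) / 1.4 = 1.1166 / 1.4 = 0.7976 km⁻¹

0.798 km⁻¹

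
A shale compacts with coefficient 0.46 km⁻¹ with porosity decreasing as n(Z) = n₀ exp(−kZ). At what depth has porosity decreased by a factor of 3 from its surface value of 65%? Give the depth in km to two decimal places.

n/n₀ = 1/3 ⇒ exp(−k·Z) = 1/3 ⇒ Z = ln(3) / k
Z = 1.0986 / 0.46 = 2.388 km

2.39 km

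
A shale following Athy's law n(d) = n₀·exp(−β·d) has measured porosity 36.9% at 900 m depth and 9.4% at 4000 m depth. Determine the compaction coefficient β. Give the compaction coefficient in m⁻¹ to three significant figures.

0.000441 m⁻¹

Working in km (1 km = 1000 m; β in km⁻¹ = β in m⁻¹ × 1000):
Athy: n(d) = n₀ e^(−βd) ⇒ n₁/n₂ = e^{β(d₂−d₁)} ⇒ β = ln(n₁/n₂)/(d₂−d₁)
β = ln(0.369/0.094) / (4 − 0.9) = ln(3.926) / 3.1 = 1.3675 / 3.1 = 0.4411 km⁻¹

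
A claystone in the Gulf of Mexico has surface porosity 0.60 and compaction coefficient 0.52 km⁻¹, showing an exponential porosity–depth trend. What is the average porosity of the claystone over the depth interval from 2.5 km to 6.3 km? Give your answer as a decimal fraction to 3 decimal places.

0.071

⟨n⟩ = (1/(d₂−d₁)) ∫ n₀ e^(−kd) dd = n₀·(e^(−k·d₁) − e^(−k·d₂)) / (k·(d₂−d₁))
e^(−0.52×2.5) = 0.2725; e^(−0.52×6.3) = 0.0378
⟨n⟩ = 0.6 × (0.2725 − 0.0378) / (0.52 × 3.8) = 0.6 × 0.1188 = 0.0713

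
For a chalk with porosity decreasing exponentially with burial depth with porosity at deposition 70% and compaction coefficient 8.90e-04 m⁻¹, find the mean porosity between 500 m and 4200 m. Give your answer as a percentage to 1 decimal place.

13.1%

Working in km (1 km = 1000 m; k in km⁻¹ = k in m⁻¹ × 1000):
⟨n⟩ = (1/(z₂−z₁)) ∫ n₀ e^(−kz) dz = n₀·(e^(−k·z₁) − e^(−k·z₂)) / (k·(z₂−z₁))
e^(−0.89×0.5) = 0.6408; e^(−0.89×4.2) = 0.0238
⟨n⟩ = 0.7 × (0.6408 − 0.0238) / (0.89 × 3.7) = 0.7 × 0.1874 = 0.1312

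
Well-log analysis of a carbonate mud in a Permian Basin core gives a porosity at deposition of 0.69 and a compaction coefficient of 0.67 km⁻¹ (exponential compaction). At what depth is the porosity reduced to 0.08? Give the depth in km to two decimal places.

3.22 km

Invert Athy's law: d = ln(n₀/n) / c
d = ln(0.69/0.08) / 0.67 = ln(8.625) / 0.67 = 2.1547 / 0.67 = 3.216 km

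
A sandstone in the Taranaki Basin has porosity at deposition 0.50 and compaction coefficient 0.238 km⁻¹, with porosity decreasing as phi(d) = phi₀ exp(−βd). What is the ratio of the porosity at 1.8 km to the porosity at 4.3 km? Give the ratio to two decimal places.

phi(d₁)/phi(d₂) = e^(−β·d₁)/e^(−β·d₂) = e^{β(d₂−d₁)}
= exp(0.238 × 2.5) = exp(0.595) = 1.8130

1.81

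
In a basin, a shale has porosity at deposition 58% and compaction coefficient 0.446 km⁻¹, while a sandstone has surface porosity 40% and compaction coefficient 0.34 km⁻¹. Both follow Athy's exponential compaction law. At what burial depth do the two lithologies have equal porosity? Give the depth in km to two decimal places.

3.51 km

Set φ₀ₐ e^(−kₐz) = φ₀ᵦ e^(−kᵦz) ⇒ ln(φ₀ₐ/φ₀ᵦ) = (kₐ − kᵦ)·z
z = ln(0.58/0.4) / (0.446 − 0.34) = 0.3716 / 0.106 = 3.505 km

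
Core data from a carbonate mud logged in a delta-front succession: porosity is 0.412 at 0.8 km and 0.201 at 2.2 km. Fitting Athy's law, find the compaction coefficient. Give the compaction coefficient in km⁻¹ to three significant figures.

Athy: φ(Z) = φ₀ e^(−βZ) ⇒ φ₁/φ₂ = e^{β(Z₂−Z₁)} ⇒ β = ln(φ₁/φ₂)/(Z₂−Z₁)
β = ln(0.412/0.201) / (2.2 − 0.8) = ln(2.05) / 1.4 = 0.7177 / 1.4 = 0.5127 km⁻¹

0.513 km⁻¹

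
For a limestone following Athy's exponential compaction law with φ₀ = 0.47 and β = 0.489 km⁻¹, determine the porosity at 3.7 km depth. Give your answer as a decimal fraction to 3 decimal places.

0.077

φ = φ₀·exp(−β·z) = 0.47 × exp(−0.489 × 3.7) = 0.47 × exp(−1.809)
  = 0.47 × 0.1638 = 0.0770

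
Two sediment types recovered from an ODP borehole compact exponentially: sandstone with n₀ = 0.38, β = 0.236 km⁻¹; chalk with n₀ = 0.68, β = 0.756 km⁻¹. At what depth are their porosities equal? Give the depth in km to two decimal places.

Set n₀ₐ e^(−βₐZ) = n₀ᵦ e^(−βᵦZ) ⇒ ln(n₀ₐ/n₀ᵦ) = (βₐ − βᵦ)·Z
Z = ln(0.38/0.68) / (0.236 − 0.756) = -0.5819 / -0.52 = 1.119 km

1.12 km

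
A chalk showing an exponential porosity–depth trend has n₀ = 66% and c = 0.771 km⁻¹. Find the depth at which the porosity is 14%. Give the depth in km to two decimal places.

2.01 km

Invert Athy's law: z = ln(n₀/n) / c
z = ln(0.66/0.14) / 0.771 = ln(4.714) / 0.771 = 1.5506 / 0.771 = 2.011 km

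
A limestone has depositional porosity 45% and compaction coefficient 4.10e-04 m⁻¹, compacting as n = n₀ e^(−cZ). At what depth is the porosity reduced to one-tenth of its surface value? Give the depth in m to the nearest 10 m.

5620 m

Working in km (1 km = 1000 m; c in km⁻¹ = c in m⁻¹ × 1000):
n/n₀ = 1/10 ⇒ exp(−c·Z) = 1/10 ⇒ Z = ln(10) / c
Z = 2.3026 / 0.41 = 5.616 km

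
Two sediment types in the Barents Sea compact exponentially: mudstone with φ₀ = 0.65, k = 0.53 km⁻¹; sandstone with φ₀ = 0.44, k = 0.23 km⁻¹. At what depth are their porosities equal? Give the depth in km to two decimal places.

Set φ₀ₐ e^(−kₐZ) = φ₀ᵦ e^(−kᵦZ) ⇒ ln(φ₀ₐ/φ₀ᵦ) = (kₐ − kᵦ)·Z
Z = ln(0.65/0.44) / (0.53 − 0.23) = 0.3902 / 0.3 = 1.301 km

1.30 km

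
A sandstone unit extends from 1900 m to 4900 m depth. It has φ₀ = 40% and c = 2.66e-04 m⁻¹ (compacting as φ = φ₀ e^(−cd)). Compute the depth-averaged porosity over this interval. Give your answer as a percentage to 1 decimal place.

16.6%

Working in km (1 km = 1000 m; c in km⁻¹ = c in m⁻¹ × 1000):
⟨φ⟩ = (1/(d₂−d₁)) ∫ φ₀ e^(−cd) dd = φ₀·(e^(−c·d₁) − e^(−c·d₂)) / (c·(d₂−d₁))
e^(−0.266×1.9) = 0.6033; e^(−0.266×4.9) = 0.2716
⟨φ⟩ = 0.4 × (0.6033 − 0.2716) / (0.266 × 3) = 0.4 × 0.4156 = 0.1662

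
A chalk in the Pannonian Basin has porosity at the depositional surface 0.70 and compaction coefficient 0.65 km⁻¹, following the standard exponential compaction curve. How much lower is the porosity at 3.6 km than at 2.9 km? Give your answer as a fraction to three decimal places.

0.039

n(2.9) = 0.7·e^(−0.65×2.9) = 0.1063
n(3.6) = 0.7·e^(−0.65×3.6) = 0.0674
Δn = 0.1063 − 0.0674 = 0.0389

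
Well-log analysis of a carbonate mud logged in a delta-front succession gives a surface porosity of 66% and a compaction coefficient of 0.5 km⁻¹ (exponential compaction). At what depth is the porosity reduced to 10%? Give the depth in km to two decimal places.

3.77 km

Invert Athy's law: d = ln(n₀/n) / k
d = ln(0.66/0.1) / 0.5 = ln(6.6) / 0.5 = 1.8871 / 0.5 = 3.774 km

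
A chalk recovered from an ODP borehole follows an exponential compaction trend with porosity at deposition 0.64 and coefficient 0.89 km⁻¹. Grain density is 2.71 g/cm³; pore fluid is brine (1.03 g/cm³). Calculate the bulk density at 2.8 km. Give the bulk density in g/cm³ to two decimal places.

2.62 g/cm³

Porosity at depth: n = 0.64·exp(−0.89×2.8) = 0.64×0.0827 = 0.0530
Bulk density: ρ_b = (1−n)ρ_g + n·ρ_f = 0.9470×2.71 + 0.0530×1.03
       = 2.566 + 0.055 = 2.621 g/cm³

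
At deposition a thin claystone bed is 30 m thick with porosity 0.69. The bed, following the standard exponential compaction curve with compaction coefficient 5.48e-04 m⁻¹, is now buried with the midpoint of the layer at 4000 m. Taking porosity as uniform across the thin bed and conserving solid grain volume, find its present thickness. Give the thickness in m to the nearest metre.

10 m

Working in km (1 km = 1000 m; k in km⁻¹ = k in m⁻¹ × 1000):
Porosity at 4 km: phi = 0.69·exp(−0.548×4) = 0.0771
Solid-volume conservation: h(1−phi) = h₀(1−phi₀) ⇒ h = h₀·(1−phi₀)/(1−phi)
h = 0.03 × (1 − 0.69)/(1 − 0.0771) = 0.03 × 0.3359 = 0.0101 km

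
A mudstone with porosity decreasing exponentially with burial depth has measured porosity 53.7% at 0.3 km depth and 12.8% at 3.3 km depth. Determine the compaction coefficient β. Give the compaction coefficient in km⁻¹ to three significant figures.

Athy: phi(d) = phi₀ e^(−βd) ⇒ phi₁/phi₂ = e^{β(d₂−d₁)} ⇒ β = ln(phi₁/phi₂)/(d₂−d₁)
β = ln(0.537/0.128) / (3.3 − 0.3) = ln(4.195) / 3 = 1.4340 / 3 = 0.478 km⁻¹

0.478 km⁻¹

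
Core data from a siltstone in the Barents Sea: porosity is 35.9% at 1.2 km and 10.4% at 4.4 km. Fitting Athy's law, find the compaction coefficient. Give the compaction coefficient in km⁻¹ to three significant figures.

Athy: phi(Z) = phi₀ e^(−kZ) ⇒ phi₁/phi₂ = e^{k(Z₂−Z₁)} ⇒ k = ln(phi₁/phi₂)/(Z₂−Z₁)
k = ln(0.359/0.104) / (4.4 − 1.2) = ln(3.452) / 3.2 = 1.2389 / 3.2 = 0.3872 km⁻¹

0.387 km⁻¹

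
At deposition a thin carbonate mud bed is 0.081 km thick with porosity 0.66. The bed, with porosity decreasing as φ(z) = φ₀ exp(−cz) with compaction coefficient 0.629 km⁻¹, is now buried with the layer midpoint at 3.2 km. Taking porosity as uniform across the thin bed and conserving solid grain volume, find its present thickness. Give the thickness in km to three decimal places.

0.030 km

Porosity at 3.2 km: φ = 0.66·exp(−0.629×3.2) = 0.0882
Solid-volume conservation: h(1−φ) = h₀(1−φ₀) ⇒ h = h₀·(1−φ₀)/(1−φ)
h = 0.081 × (1 − 0.66)/(1 − 0.0882) = 0.081 × 0.3729 = 0.0302 km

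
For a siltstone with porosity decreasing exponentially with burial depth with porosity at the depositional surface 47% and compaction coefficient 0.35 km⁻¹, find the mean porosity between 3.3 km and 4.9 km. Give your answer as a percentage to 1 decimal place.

⟨phi⟩ = (1/(d₂−d₁)) ∫ phi₀ e^(−βd) dd = phi₀·(e^(−β·d₁) − e^(−β·d₂)) / (β·(d₂−d₁))
e^(−0.35×3.3) = 0.3151; e^(−0.35×4.9) = 0.1800
⟨phi⟩ = 0.47 × (0.3151 − 0.1800) / (0.35 × 1.6) = 0.47 × 0.2412 = 0.1134

11.3%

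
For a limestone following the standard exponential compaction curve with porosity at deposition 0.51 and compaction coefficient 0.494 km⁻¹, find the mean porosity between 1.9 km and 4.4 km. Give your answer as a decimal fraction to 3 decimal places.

⟨n⟩ = (1/(d₂−d₁)) ∫ n₀ e^(−cd) dd = n₀·(e^(−c·d₁) − e^(−c·d₂)) / (c·(d₂−d₁))
e^(−0.494×1.9) = 0.3912; e^(−0.494×4.4) = 0.1138
⟨n⟩ = 0.51 × (0.3912 − 0.1138) / (0.494 × 2.5) = 0.51 × 0.2246 = 0.1146

0.115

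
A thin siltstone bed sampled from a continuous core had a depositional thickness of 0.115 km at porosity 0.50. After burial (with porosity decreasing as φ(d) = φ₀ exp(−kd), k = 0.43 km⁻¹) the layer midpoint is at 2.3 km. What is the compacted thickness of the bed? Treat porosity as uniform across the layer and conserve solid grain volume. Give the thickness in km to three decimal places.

0.071 km

Porosity at 2.3 km: φ = 0.5·exp(−0.43×2.3) = 0.1860
Solid-volume conservation: h(1−φ) = h₀(1−φ₀) ⇒ h = h₀·(1−φ₀)/(1−φ)
h = 0.115 × (1 − 0.5)/(1 − 0.1860) = 0.115 × 0.6142 = 0.0706 km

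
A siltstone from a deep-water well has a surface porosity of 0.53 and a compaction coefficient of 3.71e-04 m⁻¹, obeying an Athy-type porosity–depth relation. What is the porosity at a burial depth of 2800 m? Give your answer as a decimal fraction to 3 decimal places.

Working in km (1 km = 1000 m; k in km⁻¹ = k in m⁻¹ × 1000):
phi = phi₀·exp(−k·Z) = 0.53 × exp(−0.371 × 2.8) = 0.53 × exp(−1.039)
  = 0.53 × 0.3539 = 0.1876

0.188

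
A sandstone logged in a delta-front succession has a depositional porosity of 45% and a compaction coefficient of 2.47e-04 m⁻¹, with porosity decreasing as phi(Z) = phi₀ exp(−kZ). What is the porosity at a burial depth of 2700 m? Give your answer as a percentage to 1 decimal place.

Working in km (1 km = 1000 m; k in km⁻¹ = k in m⁻¹ × 1000):
phi = phi₀·exp(−k·Z) = 0.45 × exp(−0.247 × 2.7) = 0.45 × exp(−0.6669)
  = 0.45 × 0.5133 = 0.2310

23.1%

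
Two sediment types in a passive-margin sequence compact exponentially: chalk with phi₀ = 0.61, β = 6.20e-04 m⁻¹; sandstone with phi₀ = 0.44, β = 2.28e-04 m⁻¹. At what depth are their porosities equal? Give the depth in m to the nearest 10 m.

830 m

Working in km (1 km = 1000 m; β in km⁻¹ = β in m⁻¹ × 1000):
Set phi₀ₐ e^(−βₐz) = phi₀ᵦ e^(−βᵦz) ⇒ ln(phi₀ₐ/phi₀ᵦ) = (βₐ − βᵦ)·z
z = ln(0.61/0.44) / (0.62 − 0.228) = 0.3267 / 0.392 = 0.833 km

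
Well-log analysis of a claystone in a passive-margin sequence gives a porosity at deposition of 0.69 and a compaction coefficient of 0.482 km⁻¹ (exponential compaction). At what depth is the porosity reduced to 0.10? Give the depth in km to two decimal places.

4.01 km

Invert Athy's law: Z = ln(phi₀/phi) / k
Z = ln(0.69/0.1) / 0.482 = ln(6.9) / 0.482 = 1.9315 / 0.482 = 4.007 km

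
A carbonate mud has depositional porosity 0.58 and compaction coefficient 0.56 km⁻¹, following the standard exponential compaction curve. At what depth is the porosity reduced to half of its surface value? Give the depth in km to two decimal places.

1.24 km

n/n₀ = 1/2 ⇒ exp(−β·d) = 1/2 ⇒ d = ln(2) / β
d = 0.6931 / 0.56 = 1.238 km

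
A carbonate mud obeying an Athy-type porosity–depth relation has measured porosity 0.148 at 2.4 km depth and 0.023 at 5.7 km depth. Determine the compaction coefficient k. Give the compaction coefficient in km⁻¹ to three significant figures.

Athy: phi(d) = phi₀ e^(−kd) ⇒ phi₁/phi₂ = e^{k(d₂−d₁)} ⇒ k = ln(phi₁/phi₂)/(d₂−d₁)
k = ln(0.148/0.023) / (5.7 − 2.4) = ln(6.435) / 3.3 = 1.8617 / 3.3 = 0.5642 km⁻¹

0.564 km⁻¹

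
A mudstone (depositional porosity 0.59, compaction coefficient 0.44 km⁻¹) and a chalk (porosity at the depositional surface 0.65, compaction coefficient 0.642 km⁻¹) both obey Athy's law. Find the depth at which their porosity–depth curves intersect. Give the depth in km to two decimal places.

Set φ₀ₐ e^(−kₐd) = φ₀ᵦ e^(−kᵦd) ⇒ ln(φ₀ₐ/φ₀ᵦ) = (kₐ − kᵦ)·d
d = ln(0.59/0.65) / (0.44 − 0.642) = -0.0968 / -0.202 = 0.479 km

0.48 km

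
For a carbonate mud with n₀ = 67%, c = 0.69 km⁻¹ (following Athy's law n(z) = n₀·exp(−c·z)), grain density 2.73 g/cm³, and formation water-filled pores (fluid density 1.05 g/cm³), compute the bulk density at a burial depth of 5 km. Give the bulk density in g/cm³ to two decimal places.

Porosity at depth: n = 0.67·exp(−0.69×5) = 0.67×0.0317 = 0.0213
Bulk density: ρ_b = (1−n)ρ_g + n·ρ_f = 0.9787×2.73 + 0.0213×1.05
       = 2.672 + 0.022 = 2.694 g/cm³

2.69 g/cm³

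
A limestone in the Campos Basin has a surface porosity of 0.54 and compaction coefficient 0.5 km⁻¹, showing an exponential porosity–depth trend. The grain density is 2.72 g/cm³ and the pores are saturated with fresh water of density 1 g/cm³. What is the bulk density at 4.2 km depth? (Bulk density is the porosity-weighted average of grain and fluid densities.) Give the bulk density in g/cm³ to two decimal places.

Porosity at depth: n = 0.54·exp(−0.5×4.2) = 0.54×0.1225 = 0.0661
Bulk density: ρ_b = (1−n)ρ_g + n·ρ_f = 0.9339×2.72 + 0.0661×1
       = 2.540 + 0.066 = 2.606 g/cm³

2.61 g/cm³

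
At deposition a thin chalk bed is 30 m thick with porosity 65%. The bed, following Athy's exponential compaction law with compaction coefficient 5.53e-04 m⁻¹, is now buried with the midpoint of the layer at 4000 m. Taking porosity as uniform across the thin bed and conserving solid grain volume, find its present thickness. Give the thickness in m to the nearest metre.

Working in km (1 km = 1000 m; c in km⁻¹ = c in m⁻¹ × 1000):
Porosity at 4 km: phi = 0.65·exp(−0.553×4) = 0.0712
Solid-volume conservation: h(1−phi) = h₀(1−phi₀) ⇒ h = h₀·(1−phi₀)/(1−phi)
h = 0.03 × (1 − 0.65)/(1 − 0.0712) = 0.03 × 0.3768 = 0.0113 km

11 m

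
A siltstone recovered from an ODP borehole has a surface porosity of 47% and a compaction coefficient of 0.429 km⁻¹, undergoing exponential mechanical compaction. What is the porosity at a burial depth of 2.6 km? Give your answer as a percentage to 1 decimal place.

15.4%

φ = φ₀·exp(−k·d) = 0.47 × exp(−0.429 × 2.6) = 0.47 × exp(−1.115)
  = 0.47 × 0.3278 = 0.1541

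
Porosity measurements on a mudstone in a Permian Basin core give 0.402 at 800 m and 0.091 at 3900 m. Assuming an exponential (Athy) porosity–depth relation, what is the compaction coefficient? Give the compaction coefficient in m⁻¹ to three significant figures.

0.000479 m⁻¹

Working in km (1 km = 1000 m; c in km⁻¹ = c in m⁻¹ × 1000):
Athy: phi(d) = phi₀ e^(−cd) ⇒ phi₁/phi₂ = e^{c(d₂−d₁)} ⇒ c = ln(phi₁/phi₂)/(d₂−d₁)
c = ln(0.402/0.091) / (3.9 − 0.8) = ln(4.418) / 3.1 = 1.4856 / 3.1 = 0.4792 km⁻¹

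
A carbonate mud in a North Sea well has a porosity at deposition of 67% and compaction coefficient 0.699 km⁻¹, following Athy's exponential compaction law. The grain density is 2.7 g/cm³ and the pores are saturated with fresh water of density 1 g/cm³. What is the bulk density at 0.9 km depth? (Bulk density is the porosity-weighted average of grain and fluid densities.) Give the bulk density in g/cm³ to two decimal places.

2.09 g/cm³

Porosity at depth: φ = 0.67·exp(−0.699×0.9) = 0.67×0.5331 = 0.3572
Bulk density: ρ_b = (1−φ)ρ_g + φ·ρ_f = 0.6428×2.7 + 0.3572×1
       = 1.736 + 0.357 = 2.093 g/cm³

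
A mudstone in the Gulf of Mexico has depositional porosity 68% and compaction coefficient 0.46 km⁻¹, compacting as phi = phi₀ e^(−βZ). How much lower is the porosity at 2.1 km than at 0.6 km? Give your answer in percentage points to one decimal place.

phi(0.6) = 0.68·e^(−0.46×0.6) = 0.5160
phi(2.1) = 0.68·e^(−0.46×2.1) = 0.2588
Δphi = 0.5160 − 0.2588 = 0.2572

25.7 percentage points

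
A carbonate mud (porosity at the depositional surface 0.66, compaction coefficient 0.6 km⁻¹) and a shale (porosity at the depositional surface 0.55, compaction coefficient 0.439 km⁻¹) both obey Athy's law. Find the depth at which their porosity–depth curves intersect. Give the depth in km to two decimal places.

Set n₀ₐ e^(−kₐd) = n₀ᵦ e^(−kᵦd) ⇒ ln(n₀ₐ/n₀ᵦ) = (kₐ − kᵦ)·d
d = ln(0.66/0.55) / (0.6 − 0.439) = 0.1823 / 0.161 = 1.132 km

1.13 km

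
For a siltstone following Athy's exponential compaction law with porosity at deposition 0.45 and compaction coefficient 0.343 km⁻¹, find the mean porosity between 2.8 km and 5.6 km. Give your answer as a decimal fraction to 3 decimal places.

0.111

⟨n⟩ = (1/(Z₂−Z₁)) ∫ n₀ e^(−cZ) dZ = n₀·(e^(−c·Z₁) − e^(−c·Z₂)) / (c·(Z₂−Z₁))
e^(−0.343×2.8) = 0.3827; e^(−0.343×5.6) = 0.1465
⟨n⟩ = 0.45 × (0.3827 − 0.1465) / (0.343 × 2.8) = 0.45 × 0.2460 = 0.1107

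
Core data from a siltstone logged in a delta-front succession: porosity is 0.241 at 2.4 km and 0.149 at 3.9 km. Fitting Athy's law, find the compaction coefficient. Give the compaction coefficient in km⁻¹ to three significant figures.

Athy: φ(z) = φ₀ e^(−cz) ⇒ φ₁/φ₂ = e^{c(z₂−z₁)} ⇒ c = ln(φ₁/φ₂)/(z₂−z₁)
c = ln(0.241/0.149) / (3.9 − 2.4) = ln(1.617) / 1.5 = 0.4809 / 1.5 = 0.3206 km⁻¹

0.321 km⁻¹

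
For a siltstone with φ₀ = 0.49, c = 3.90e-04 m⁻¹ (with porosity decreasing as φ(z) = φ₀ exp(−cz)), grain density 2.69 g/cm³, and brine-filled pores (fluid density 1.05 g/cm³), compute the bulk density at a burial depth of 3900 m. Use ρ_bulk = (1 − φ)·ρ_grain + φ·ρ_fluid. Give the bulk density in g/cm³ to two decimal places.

Working in km (1 km = 1000 m; c in km⁻¹ = c in m⁻¹ × 1000):
Porosity at depth: φ = 0.49·exp(−0.39×3.9) = 0.49×0.2185 = 0.1071
Bulk density: ρ_b = (1−φ)ρ_g + φ·ρ_f = 0.8929×2.69 + 0.1071×1.05
       = 2.402 + 0.112 = 2.514 g/cm³

2.51 g/cm³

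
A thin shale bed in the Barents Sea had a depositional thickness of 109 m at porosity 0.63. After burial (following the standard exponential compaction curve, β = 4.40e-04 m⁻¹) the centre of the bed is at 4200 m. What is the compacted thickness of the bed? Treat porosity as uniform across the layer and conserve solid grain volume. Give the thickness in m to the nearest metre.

Working in km (1 km = 1000 m; β in km⁻¹ = β in m⁻¹ × 1000):
Porosity at 4.2 km: n = 0.63·exp(−0.44×4.2) = 0.0993
Solid-volume conservation: h(1−n) = h₀(1−n₀) ⇒ h = h₀·(1−n₀)/(1−n)
h = 0.109 × (1 − 0.63)/(1 − 0.0993) = 0.109 × 0.4108 = 0.0448 km

45 m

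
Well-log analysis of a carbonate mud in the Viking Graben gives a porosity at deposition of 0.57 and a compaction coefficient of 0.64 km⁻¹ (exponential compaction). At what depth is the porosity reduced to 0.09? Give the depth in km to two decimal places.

Invert Athy's law: Z = ln(n₀/n) / c
Z = ln(0.57/0.09) / 0.64 = ln(6.333) / 0.64 = 1.8458 / 0.64 = 2.884 km

2.88 km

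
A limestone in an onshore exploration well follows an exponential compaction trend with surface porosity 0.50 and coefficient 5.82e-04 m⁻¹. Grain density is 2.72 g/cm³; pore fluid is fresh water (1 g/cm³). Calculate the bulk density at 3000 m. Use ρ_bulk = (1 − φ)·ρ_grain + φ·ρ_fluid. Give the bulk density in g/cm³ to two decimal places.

Working in km (1 km = 1000 m; c in km⁻¹ = c in m⁻¹ × 1000):
Porosity at depth: n = 0.5·exp(−0.582×3) = 0.5×0.1745 = 0.0872
Bulk density: ρ_b = (1−n)ρ_g + n·ρ_f = 0.9128×2.72 + 0.0872×1
       = 2.483 + 0.087 = 2.570 g/cm³

2.57 g/cm³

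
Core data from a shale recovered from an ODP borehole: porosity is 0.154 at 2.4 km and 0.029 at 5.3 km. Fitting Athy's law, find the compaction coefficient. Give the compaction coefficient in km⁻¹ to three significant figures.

0.576 km⁻¹

Athy: φ(Z) = φ₀ e^(−cZ) ⇒ φ₁/φ₂ = e^{c(Z₂−Z₁)} ⇒ c = ln(φ₁/φ₂)/(Z₂−Z₁)
c = ln(0.154/0.029) / (5.3 − 2.4) = ln(5.31) / 2.9 = 1.6697 / 2.9 = 0.5757 km⁻¹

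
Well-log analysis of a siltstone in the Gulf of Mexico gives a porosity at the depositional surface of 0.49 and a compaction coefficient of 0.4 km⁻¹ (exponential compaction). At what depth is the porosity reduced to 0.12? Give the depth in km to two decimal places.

Invert Athy's law: d = ln(φ₀/φ) / β
d = ln(0.49/0.12) / 0.4 = ln(4.083) / 0.4 = 1.4069 / 0.4 = 3.517 km

3.52 km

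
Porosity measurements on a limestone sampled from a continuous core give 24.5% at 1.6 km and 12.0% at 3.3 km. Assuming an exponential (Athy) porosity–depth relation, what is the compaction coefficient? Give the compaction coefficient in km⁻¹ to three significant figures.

0.420 km⁻¹

Athy: phi(z) = phi₀ e^(−kz) ⇒ phi₁/phi₂ = e^{k(z₂−z₁)} ⇒ k = ln(phi₁/phi₂)/(z₂−z₁)
k = ln(0.245/0.12) / (3.3 − 1.6) = ln(2.042) / 1.7 = 0.7138 / 1.7 = 0.4199 km⁻¹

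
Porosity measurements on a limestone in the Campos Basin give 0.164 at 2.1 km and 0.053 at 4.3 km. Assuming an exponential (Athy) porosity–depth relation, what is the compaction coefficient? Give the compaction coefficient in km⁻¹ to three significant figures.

Athy: φ(z) = φ₀ e^(−βz) ⇒ φ₁/φ₂ = e^{β(z₂−z₁)} ⇒ β = ln(φ₁/φ₂)/(z₂−z₁)
β = ln(0.164/0.053) / (4.3 − 2.1) = ln(3.094) / 2.2 = 1.1296 / 2.2 = 0.5134 km⁻¹

0.513 km⁻¹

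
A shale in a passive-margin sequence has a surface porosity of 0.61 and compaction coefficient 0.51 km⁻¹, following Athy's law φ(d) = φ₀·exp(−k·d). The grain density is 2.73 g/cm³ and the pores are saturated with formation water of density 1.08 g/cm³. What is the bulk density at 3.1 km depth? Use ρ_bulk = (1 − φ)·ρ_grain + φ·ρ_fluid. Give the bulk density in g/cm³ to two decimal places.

2.52 g/cm³

Porosity at depth: φ = 0.61·exp(−0.51×3.1) = 0.61×0.2058 = 0.1255
Bulk density: ρ_b = (1−φ)ρ_g + φ·ρ_f = 0.8745×2.73 + 0.1255×1.08
       = 2.387 + 0.136 = 2.523 g/cm³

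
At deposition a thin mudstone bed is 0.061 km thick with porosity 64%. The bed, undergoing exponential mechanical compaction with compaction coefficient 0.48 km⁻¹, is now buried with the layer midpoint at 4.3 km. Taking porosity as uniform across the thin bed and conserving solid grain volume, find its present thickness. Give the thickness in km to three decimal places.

Porosity at 4.3 km: n = 0.64·exp(−0.48×4.3) = 0.0812
Solid-volume conservation: h(1−n) = h₀(1−n₀) ⇒ h = h₀·(1−n₀)/(1−n)
h = 0.061 × (1 − 0.64)/(1 − 0.0812) = 0.061 × 0.3918 = 0.0239 km

0.024 km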